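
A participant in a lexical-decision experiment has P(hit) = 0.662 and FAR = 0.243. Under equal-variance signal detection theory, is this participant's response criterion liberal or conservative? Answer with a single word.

conservative

z(H) = 0.418, z(FA) = -0.697
c = −½·(z(H) + z(FA)) = 0.1395
c > 0 → conservative criterion (biased toward responding “no”).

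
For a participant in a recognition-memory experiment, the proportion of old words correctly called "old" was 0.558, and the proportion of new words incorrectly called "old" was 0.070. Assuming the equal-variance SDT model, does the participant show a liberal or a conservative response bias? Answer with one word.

z(H) = 0.146, z(FA) = -1.476
c = −½·(z(H) + z(FA)) = 0.665
c > 0 → conservative criterion (biased toward responding “no”).

conservative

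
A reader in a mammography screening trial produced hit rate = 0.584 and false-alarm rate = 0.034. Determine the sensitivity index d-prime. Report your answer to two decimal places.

Φ⁻¹(H) = Φ⁻¹(0.584) = 0.212
Φ⁻¹(FA) = Φ⁻¹(0.034) = -1.825
d' = z(H) − z(FA) = 0.212 − (-1.825) = 2.037

d-prime = 2.04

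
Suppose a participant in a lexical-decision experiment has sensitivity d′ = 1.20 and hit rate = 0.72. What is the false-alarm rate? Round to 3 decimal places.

false-alarm rate = 0.269

z(hit rate) = z(0.72) = 0.5828
z(FA) = z(H) − d' = 0.5828 − 1.20 = -0.6172
false-alarm rate = Φ(-0.6172) = 0.2686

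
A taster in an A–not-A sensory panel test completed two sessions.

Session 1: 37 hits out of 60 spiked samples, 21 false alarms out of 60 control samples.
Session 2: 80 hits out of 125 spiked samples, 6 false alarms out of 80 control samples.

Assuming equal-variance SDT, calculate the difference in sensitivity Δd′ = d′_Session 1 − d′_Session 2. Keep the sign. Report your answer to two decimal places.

Δd′ = -1.12

Session 1: z(0.6167) = 0.297, z(0.3500) = -0.385, d' = 0.682
Session 2: z(0.6400) = 0.358, z(0.0750) = -1.440, d' = 1.798
Δd' = d'_Session 1 − d'_Session 2 = 0.682 − 1.798 = -1.116
Session 2 has the higher sensitivity.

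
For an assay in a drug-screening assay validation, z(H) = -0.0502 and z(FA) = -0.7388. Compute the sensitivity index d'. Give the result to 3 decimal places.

d' = 0.689

d' = z(H) − z(FA) = -0.0502 − (-0.7388) = 0.6886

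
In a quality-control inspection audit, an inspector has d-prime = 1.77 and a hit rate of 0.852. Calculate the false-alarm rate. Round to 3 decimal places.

z(hit rate) = z(0.852) = 1.0450
z(FA) = z(H) − d' = 1.0450 − 1.77 = -0.7250
false-alarm rate = Φ(-0.7250) = 0.2342

false-alarm rate = 0.234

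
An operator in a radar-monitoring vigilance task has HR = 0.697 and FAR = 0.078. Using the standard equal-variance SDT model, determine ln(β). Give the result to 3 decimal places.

z(H) = 0.5158
z(FA) = -1.4187
ln β = −½·[z(H)² − z(FA)²] = −0.5 × (0.2660 − 2.0127) = 0.87335

ln β = 0.873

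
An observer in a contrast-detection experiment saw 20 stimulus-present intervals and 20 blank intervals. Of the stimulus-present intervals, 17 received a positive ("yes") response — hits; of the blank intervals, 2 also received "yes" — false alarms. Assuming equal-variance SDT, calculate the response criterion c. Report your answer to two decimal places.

H = 17/20 = 0.8500
FA = 2/20 = 0.1000
z(0.8500) = 1.036, z(0.1000) = -1.282
c = −½·[z(H) + z(FA)] = −0.5 × (1.036 + (-1.282)) = 0.123
c > 0: the observer has a conservative response bias.

c = 0.12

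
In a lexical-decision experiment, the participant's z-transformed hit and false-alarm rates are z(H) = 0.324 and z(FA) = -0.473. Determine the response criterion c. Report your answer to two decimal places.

c = 0.07

c = −½·[z(H) + z(FA)] = −½·(0.324 + (-0.473)) = 0.0745
c > 0: the participant has a conservative response bias.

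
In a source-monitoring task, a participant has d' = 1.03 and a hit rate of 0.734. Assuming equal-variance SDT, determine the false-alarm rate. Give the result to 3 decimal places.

false-alarm rate = 0.343

z(hit rate) = z(0.734) = 0.6250
z(FA) = z(H) − d' = 0.6250 − 1.03 = -0.4050
false-alarm rate = Φ(-0.4050) = 0.3427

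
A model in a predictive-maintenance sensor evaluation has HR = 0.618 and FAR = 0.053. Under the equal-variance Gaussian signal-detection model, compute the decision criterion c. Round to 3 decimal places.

z(0.618) = 0.3002, z(0.053) = -1.6164
c = −½·[z(H) + z(FA)] = −0.5 × (0.3002 + (-1.6164)) = 0.6581
c > 0: the model has a conservative response bias.

c = 0.658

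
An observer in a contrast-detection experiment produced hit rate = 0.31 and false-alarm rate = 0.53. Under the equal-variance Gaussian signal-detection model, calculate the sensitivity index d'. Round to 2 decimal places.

Φ⁻¹(0.31) = -0.4959, Φ⁻¹(0.53) = 0.0753
d' = z(H) − z(FA) = -0.4959 − 0.0753 = -0.5712

d' = -0.57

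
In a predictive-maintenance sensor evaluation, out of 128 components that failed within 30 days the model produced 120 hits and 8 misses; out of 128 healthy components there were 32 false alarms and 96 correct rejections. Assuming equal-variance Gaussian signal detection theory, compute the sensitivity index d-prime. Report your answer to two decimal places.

d-prime = 2.21

H = 120/128 = 0.9375
FA = 32/128 = 0.2500
z(H) = 1.5341
z(FA) = -0.6745
d' = z(H) − z(FA) = 1.5341 − (-0.6745) = 2.2086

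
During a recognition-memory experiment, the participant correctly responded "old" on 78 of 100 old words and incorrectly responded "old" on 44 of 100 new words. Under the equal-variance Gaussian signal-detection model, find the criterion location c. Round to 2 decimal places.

c = -0.31

H = 78/100 = 0.7800
FA = 44/100 = 0.4400
Φ⁻¹(H) = 0.772
Φ⁻¹(FA) = -0.151
c = −½·[z(H) + z(FA)] = −0.5 × (0.772 + (-0.151)) = -0.3105
c < 0: the participant has a liberal response bias.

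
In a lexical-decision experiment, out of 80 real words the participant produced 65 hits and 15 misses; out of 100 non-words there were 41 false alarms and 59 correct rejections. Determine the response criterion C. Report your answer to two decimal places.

C = -0.33

H = 65/80 = 0.8125
FA = 41/100 = 0.4100
Φ⁻¹(0.8125) = 0.887, Φ⁻¹(0.4100) = -0.228
c = −½·[z(H) + z(FA)] = −0.5 × (0.887 + (-0.228)) = -0.3295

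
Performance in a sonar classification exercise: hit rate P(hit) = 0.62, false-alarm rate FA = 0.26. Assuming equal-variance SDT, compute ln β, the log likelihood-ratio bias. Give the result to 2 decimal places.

ln β = 0.16

z(0.62) = 0.305, z(0.26) = -0.643
ln β = −½·[z(H)² − z(FA)²] = −0.5 × (0.093 − 0.413) = 0.160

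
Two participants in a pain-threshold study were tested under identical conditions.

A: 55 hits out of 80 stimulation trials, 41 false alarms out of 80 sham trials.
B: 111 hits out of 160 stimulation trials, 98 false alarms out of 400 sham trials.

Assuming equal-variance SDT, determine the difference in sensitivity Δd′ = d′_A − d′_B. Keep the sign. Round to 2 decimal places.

A: z(0.6875) = 0.489, z(0.5125) = 0.031, d' = 0.458
B: z(0.6937) = 0.506, z(0.2450) = -0.690, d' = 1.196
Δd' = d'_A − d'_B = 0.458 − 1.196 = -0.738
B has the higher sensitivity.

Δd′ = -0.74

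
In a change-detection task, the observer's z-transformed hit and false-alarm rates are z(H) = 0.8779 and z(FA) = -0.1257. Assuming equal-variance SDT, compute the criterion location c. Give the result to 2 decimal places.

c = -0.38

c = −½·[z(H) + z(FA)] = −½·(0.8779 + (-0.1257)) = -0.3761
c < 0: the observer has a liberal response bias.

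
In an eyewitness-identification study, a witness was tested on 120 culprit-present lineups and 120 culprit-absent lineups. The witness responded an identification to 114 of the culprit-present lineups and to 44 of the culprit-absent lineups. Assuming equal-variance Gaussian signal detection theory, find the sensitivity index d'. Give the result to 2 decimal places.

d' = 1.99

H = 114/120 = 0.9500
FA = 44/120 = 0.3667
z(H) = z(0.9500) = 1.6449
z(FA) = z(0.3667) = -0.3406
d' = z(H) − z(FA) = 1.6449 − (-0.3406) = 1.9855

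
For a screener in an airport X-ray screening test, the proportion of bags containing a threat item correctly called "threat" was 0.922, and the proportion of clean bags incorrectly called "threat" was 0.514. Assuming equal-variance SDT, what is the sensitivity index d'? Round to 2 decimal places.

d' = 1.38

z(H) = 1.4187
z(FA) = 0.0351
d' = z(H) − z(FA) = 1.4187 − 0.0351 = 1.3836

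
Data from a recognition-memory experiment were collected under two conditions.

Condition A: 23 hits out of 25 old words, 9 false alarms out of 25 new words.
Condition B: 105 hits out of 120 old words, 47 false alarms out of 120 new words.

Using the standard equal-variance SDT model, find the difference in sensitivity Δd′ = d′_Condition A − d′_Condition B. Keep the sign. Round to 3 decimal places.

Δd′ = 0.338

Condition A: z(0.9200) = 1.4051, z(0.3600) = -0.3585, d' = 1.7636
Condition B: z(0.8750) = 1.1503, z(0.3917) = -0.2749, d' = 1.4252
Δd' = d'_Condition A − d'_Condition B = 1.7636 − 1.4252 = 0.3384
Condition A has the higher sensitivity.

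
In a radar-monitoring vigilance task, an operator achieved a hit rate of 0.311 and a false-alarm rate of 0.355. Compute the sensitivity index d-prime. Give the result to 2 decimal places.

Φ⁻¹(H) = Φ⁻¹(0.311) = -0.4930
Φ⁻¹(FA) = Φ⁻¹(0.355) = -0.3719
d' = z(H) − z(FA) = -0.4930 − (-0.3719) = -0.1211

d-prime = -0.12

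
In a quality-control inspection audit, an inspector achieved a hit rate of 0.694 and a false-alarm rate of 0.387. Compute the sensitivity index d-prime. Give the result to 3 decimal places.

d-prime = 0.794

z(H) = z(0.694) = 0.5072
z(FA) = z(0.387) = -0.2871
d' = z(H) − z(FA) = 0.5072 − (-0.2871) = 0.7943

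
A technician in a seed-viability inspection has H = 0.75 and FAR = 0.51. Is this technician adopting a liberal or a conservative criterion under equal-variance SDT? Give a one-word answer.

z(H) = 0.674, z(FA) = 0.025
c = −½·(z(H) + z(FA)) = -0.3495
c < 0 → liberal criterion (biased toward responding “yes”).

liberal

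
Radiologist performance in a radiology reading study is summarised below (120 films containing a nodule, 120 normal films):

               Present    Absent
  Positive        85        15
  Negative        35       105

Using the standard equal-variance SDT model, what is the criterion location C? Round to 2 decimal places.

C = 0.30

H = 85/120 = 0.7083
FA = 15/120 = 0.1250
Φ⁻¹(H) = Φ⁻¹(0.7083) = 0.5484
Φ⁻¹(FA) = Φ⁻¹(0.1250) = -1.1503
c = −½·[z(H) + z(FA)] = −0.5 × (0.5484 + (-1.1503)) = 0.30095
c > 0: the radiologist has a conservative response bias.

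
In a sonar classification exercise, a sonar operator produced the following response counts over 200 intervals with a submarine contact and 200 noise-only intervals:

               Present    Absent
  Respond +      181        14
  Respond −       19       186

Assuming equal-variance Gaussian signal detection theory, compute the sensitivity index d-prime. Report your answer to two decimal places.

d-prime = 2.79

H = 181/200 = 0.9050
FA = 14/200 = 0.0700
Φ⁻¹(0.9050) = 1.3106, Φ⁻¹(0.0700) = -1.4758
d' = z(H) − z(FA) = 1.3106 − (-1.4758) = 2.7864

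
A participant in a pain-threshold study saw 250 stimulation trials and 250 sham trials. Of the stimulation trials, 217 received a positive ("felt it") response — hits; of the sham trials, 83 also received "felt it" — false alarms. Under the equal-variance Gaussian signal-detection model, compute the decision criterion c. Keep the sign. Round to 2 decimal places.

c = -0.34

H = 217/250 = 0.8680
FA = 83/250 = 0.3320
z(H) = 1.1170
z(FA) = -0.4344
c = −½·[z(H) + z(FA)] = −0.5 × (1.1170 + (-0.4344)) = -0.3413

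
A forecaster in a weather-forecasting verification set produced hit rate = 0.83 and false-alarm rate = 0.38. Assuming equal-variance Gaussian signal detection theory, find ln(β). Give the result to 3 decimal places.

z(H) = z(0.83) = 0.9542
z(FA) = z(0.38) = -0.3055
ln β = −½·[z(H)² − z(FA)²] = −0.5 × (0.9105 − 0.0933) = -0.4086

ln β = -0.409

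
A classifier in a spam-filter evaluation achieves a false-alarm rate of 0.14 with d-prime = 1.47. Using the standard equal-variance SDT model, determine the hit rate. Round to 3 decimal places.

z(false-alarm rate) = z(0.14) = -1.0803
z(H) = z(FA) + d' = -1.0803 + 1.47 = 0.3897
hit rate = Φ(0.3897) = 0.6516

hit rate = 0.652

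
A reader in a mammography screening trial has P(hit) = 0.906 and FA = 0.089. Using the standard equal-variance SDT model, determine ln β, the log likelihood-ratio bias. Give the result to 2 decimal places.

Φ⁻¹(H) = 1.317
Φ⁻¹(FA) = -1.347
ln β = −½·[z(H)² − z(FA)²] = −0.5 × (1.734 − 1.814) = 0.040

ln β = 0.04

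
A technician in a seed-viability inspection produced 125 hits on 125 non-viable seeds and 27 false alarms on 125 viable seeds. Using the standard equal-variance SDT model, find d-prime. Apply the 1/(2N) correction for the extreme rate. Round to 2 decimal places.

The hit rate is 125/125 = 1, so apply the 1/(2N) correction: H → 1 − 1/(2·125) = 0.99600.
z(H) = z(0.99600) = 2.652
z(FA) = z(0.21600) = -0.786
d' = 2.652 − (-0.786) = 3.438

d-prime = 3.44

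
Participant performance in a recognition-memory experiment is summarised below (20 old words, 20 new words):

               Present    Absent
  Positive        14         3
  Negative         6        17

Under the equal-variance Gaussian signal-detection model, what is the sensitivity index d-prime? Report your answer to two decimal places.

d-prime = 1.56

H = 14/20 = 0.7000
FA = 3/20 = 0.1500
Φ⁻¹(H) = 0.5244
Φ⁻¹(FA) = -1.0364
d' = z(H) − z(FA) = 0.5244 − (-1.0364) = 1.5608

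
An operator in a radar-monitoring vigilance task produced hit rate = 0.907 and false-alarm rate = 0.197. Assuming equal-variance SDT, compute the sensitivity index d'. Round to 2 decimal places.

z(H) = z(0.907) = 1.3225
z(FA) = z(0.197) = -0.8524
d' = z(H) − z(FA) = 1.3225 − (-0.8524) = 2.1749

d' = 2.17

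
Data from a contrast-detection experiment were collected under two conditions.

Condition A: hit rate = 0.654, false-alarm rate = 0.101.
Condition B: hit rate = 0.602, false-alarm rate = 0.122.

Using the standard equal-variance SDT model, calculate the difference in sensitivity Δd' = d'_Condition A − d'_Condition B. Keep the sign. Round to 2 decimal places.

Δd' = 0.25

Condition A: z(0.654) = 0.396, z(0.101) = -1.276, d' = 1.672
Condition B: z(0.602) = 0.259, z(0.122) = -1.165, d' = 1.424
Δd' = d'_Condition A − d'_Condition B = 1.672 − 1.424 = 0.248
Condition A has the higher sensitivity.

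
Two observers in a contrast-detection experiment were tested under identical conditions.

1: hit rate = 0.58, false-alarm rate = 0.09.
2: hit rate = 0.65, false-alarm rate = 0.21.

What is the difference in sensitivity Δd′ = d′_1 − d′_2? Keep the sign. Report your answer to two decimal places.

Δd′ = 0.35

1: z(0.58) = 0.202, z(0.09) = -1.341, d' = 1.543
2: z(0.65) = 0.385, z(0.21) = -0.806, d' = 1.191
Δd' = d'_1 − d'_2 = 1.543 − 1.191 = 0.352
1 has the higher sensitivity.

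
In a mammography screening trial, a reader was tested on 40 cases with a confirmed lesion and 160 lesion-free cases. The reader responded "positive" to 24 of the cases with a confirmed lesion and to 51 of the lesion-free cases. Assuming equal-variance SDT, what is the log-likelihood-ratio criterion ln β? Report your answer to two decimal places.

H = 24/40 = 0.6000
FA = 51/160 = 0.3187
z(0.6000) = 0.253, z(0.3187) = -0.471
ln β = −½·[z(H)² − z(FA)²] = −0.5 × (0.064 − 0.222) = 0.079

ln β = 0.08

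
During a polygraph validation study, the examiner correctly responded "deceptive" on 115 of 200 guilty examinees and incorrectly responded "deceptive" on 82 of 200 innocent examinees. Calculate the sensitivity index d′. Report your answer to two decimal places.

H = 115/200 = 0.5750
FA = 82/200 = 0.4100
z(H) = z(0.5750) = 0.1891
z(FA) = z(0.4100) = -0.2275
d' = z(H) − z(FA) = 0.1891 − (-0.2275) = 0.4166

d′ = 0.42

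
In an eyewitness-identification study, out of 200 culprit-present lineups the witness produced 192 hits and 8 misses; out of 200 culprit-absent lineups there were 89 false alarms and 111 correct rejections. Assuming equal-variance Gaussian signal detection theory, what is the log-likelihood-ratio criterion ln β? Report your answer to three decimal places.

ln β = -1.523

H = 192/200 = 0.9600
FA = 89/200 = 0.4450
Φ⁻¹(H) = 1.7507
Φ⁻¹(FA) = -0.1383
ln β = −½·[z(H)² − z(FA)²] = −0.5 × (3.0650 − 0.0191) = -1.52295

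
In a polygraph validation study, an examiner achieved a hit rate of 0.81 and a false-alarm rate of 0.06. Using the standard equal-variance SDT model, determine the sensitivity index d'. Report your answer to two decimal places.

d' = 2.43

Φ⁻¹(H) = Φ⁻¹(0.81) = 0.8779
Φ⁻¹(FA) = Φ⁻¹(0.06) = -1.5548
d' = z(H) − z(FA) = 0.8779 − (-1.5548) = 2.4327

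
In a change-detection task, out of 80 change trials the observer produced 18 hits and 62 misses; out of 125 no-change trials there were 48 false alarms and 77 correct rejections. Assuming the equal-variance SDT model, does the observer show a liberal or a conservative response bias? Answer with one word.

z(H) = -0.755, z(FA) = -0.295
c = −½·(z(H) + z(FA)) = 0.525
c > 0 → conservative criterion (biased toward responding “no”).

conservative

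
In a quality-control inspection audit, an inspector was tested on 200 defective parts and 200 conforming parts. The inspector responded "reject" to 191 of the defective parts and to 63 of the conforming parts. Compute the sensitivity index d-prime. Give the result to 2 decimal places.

H = 191/200 = 0.9550
FA = 63/200 = 0.3150
z(H) = z(0.9550) = 1.695
z(FA) = z(0.3150) = -0.482
d' = z(H) − z(FA) = 1.695 − (-0.482) = 2.177

d-prime = 2.18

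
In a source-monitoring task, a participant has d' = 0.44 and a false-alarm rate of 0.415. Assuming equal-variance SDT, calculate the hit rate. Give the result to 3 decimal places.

hit rate = 0.589

z(false-alarm rate) = z(0.415) = -0.2147
z(H) = z(FA) + d' = -0.2147 + 0.44 = 0.2253
hit rate = Φ(0.2253) = 0.5891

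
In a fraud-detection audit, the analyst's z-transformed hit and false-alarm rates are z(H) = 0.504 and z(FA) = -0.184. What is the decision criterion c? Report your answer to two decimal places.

c = -0.16

c = −½·[z(H) + z(FA)] = −½·(0.504 + (-0.184)) = -0.160
c < 0: the analyst has a liberal response bias.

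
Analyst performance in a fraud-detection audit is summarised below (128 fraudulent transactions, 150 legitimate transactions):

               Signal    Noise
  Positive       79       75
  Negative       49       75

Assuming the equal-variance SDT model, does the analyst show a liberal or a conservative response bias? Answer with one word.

z(H) = 0.298, z(FA) = 0.000
c = −½·(z(H) + z(FA)) = -0.149
c < 0 → liberal criterion (biased toward responding “yes”).

liberal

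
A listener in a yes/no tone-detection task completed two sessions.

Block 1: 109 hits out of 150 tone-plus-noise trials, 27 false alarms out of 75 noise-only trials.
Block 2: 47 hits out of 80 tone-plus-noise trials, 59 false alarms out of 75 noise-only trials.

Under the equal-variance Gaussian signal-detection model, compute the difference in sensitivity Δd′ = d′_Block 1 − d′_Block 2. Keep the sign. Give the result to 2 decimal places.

Block 1: z(0.7267) = 0.603, z(0.3600) = -0.358, d' = 0.961
Block 2: z(0.5875) = 0.221, z(0.7867) = 0.795, d' = -0.574
Δd' = d'_Block 1 − d'_Block 2 = 0.961 − (-0.574) = 1.535
Block 1 has the higher sensitivity.

Δd′ = 1.54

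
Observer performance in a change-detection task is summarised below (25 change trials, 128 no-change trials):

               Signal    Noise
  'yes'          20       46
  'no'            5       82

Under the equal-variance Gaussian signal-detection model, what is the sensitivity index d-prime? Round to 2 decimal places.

d-prime = 1.20

H = 20/25 = 0.8000
FA = 46/128 = 0.3594
Φ⁻¹(H) = Φ⁻¹(0.8000) = 0.842
Φ⁻¹(FA) = Φ⁻¹(0.3594) = -0.360
d' = z(H) − z(FA) = 0.842 − (-0.360) = 1.202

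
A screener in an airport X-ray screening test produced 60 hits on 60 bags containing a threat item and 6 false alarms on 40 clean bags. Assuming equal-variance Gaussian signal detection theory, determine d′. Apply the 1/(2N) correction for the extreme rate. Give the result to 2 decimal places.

d′ = 3.43

The hit rate is 60/60 = 1, so apply the 1/(2N) correction: H → 1 − 1/(2·60) = 0.99167.
z(H) = z(0.99167) = 2.394
z(FA) = z(0.15000) = -1.036
d' = 2.394 − (-1.036) = 3.430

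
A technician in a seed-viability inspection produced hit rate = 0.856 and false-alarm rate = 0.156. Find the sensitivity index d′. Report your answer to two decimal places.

Φ⁻¹(0.856) = 1.0625, Φ⁻¹(0.156) = -1.0110
d' = z(H) − z(FA) = 1.0625 − (-1.0110) = 2.0735

d′ = 2.07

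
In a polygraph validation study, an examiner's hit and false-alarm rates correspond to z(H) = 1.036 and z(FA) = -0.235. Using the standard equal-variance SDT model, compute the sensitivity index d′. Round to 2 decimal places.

d′ = 1.27

d' = z(H) − z(FA) = 1.036 − (-0.235) = 1.271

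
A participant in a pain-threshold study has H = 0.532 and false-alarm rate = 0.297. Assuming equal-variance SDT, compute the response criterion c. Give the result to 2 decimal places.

z(H) = z(0.532) = 0.080
z(FA) = z(0.297) = -0.533
c = −½·[z(H) + z(FA)] = −0.5 × (0.080 + (-0.533)) = 0.2265
c > 0: the participant has a conservative response bias.

c = 0.23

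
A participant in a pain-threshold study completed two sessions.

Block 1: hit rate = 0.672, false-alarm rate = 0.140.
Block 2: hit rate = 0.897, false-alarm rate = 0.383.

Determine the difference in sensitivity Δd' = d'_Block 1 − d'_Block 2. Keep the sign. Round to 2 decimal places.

Block 1: z(0.672) = 0.445, z(0.140) = -1.080, d' = 1.525
Block 2: z(0.897) = 1.265, z(0.383) = -0.298, d' = 1.563
Δd' = d'_Block 1 − d'_Block 2 = 1.525 − 1.563 = -0.038
Block 2 has the higher sensitivity.

Δd' = -0.04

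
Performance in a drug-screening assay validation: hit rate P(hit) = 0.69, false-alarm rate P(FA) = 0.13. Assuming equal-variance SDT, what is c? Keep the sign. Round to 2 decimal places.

c = 0.32

z(0.69) = 0.4959, z(0.13) = -1.1264
c = −½·[z(H) + z(FA)] = −0.5 × (0.4959 + (-1.1264)) = 0.31525
c > 0: the assay has a conservative response bias.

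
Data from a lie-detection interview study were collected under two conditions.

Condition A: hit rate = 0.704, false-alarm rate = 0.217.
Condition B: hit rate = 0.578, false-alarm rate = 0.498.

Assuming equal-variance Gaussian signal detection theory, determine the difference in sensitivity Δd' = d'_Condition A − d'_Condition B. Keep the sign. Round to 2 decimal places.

Δd' = 1.12

Condition A: z(0.704) = 0.536, z(0.217) = -0.782, d' = 1.318
Condition B: z(0.578) = 0.197, z(0.498) = -0.005, d' = 0.202
Δd' = d'_Condition A − d'_Condition B = 1.318 − 0.202 = 1.116
Condition A has the higher sensitivity.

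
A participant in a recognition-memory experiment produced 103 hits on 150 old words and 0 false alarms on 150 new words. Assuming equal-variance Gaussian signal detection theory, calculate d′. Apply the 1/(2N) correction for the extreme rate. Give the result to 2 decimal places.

d′ = 3.20

The false-alarm rate is 0/150 = 0, so apply the 1/(2N) correction: FA → 1/(2·150) = 0.00333.
z(H) = z(0.68667) = 0.486
z(FA) = z(0.00333) = -2.713
d' = 0.486 − (-2.713) = 3.199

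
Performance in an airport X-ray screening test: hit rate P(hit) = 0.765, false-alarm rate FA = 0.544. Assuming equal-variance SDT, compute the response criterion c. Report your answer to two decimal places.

c = -0.42

z(H) = 0.722
z(FA) = 0.111
c = −½·[z(H) + z(FA)] = −0.5 × (0.722 + 0.111) = -0.4165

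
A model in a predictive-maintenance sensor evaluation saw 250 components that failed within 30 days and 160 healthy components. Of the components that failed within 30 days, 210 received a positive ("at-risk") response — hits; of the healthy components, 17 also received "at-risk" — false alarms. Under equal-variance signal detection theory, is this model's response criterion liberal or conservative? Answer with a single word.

z(H) = 0.994, z(FA) = -1.247
c = −½·(z(H) + z(FA)) = 0.1265
c > 0 → conservative criterion (biased toward responding “no”).

conservative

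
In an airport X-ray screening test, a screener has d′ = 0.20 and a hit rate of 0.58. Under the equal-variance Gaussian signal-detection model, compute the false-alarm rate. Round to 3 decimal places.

z(hit rate) = z(0.58) = 0.2019
z(FA) = z(H) − d' = 0.2019 − 0.20 = 0.0019
false-alarm rate = Φ(0.0019) = 0.5008

false-alarm rate = 0.501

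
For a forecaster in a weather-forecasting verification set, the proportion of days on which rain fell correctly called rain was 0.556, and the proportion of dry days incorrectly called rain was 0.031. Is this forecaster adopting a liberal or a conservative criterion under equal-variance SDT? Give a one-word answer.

z(H) = 0.141, z(FA) = -1.866
c = −½·(z(H) + z(FA)) = 0.8625
c > 0 → conservative criterion (biased toward responding “no”).

conservative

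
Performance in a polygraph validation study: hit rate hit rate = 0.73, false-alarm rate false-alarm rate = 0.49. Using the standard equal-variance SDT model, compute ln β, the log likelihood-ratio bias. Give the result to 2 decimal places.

ln β = -0.19

z(H) = 0.613
z(FA) = -0.025
ln β = −½·[z(H)² − z(FA)²] = −0.5 × (0.376 − 0.001) = -0.1875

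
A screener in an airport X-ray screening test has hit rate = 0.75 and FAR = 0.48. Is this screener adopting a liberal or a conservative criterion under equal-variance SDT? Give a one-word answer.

z(H) = 0.674, z(FA) = -0.050
c = −½·(z(H) + z(FA)) = -0.312
c < 0 → liberal criterion (biased toward responding “yes”).

liberal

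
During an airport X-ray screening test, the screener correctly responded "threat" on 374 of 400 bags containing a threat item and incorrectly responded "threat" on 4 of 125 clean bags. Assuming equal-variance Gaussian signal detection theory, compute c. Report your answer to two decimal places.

c = 0.17

H = 374/400 = 0.9350
FA = 4/125 = 0.0320
z(H) = 1.5141
z(FA) = -1.8522
c = −½·[z(H) + z(FA)] = −0.5 × (1.5141 + (-1.8522)) = 0.16905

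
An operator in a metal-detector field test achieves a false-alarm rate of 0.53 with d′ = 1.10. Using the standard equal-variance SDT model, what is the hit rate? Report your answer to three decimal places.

hit rate = 0.880

z(false-alarm rate) = z(0.53) = 0.0753
z(H) = z(FA) + d' = 0.0753 + 1.10 = 1.1753
hit rate = Φ(1.1753) = 0.8801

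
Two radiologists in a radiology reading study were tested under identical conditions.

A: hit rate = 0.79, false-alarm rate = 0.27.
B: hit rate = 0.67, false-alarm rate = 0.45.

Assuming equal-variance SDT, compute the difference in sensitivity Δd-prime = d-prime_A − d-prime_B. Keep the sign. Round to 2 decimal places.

Δd-prime = 0.85

A: z(0.79) = 0.806, z(0.27) = -0.613, d' = 1.419
B: z(0.67) = 0.440, z(0.45) = -0.126, d' = 0.566
Δd' = d'_A − d'_B = 1.419 − 0.566 = 0.853
A has the higher sensitivity.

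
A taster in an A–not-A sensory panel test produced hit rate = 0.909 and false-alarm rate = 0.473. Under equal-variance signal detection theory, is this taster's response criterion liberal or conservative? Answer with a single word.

z(H) = 1.335, z(FA) = -0.068
c = −½·(z(H) + z(FA)) = -0.6335
c < 0 → liberal criterion (biased toward responding “yes”).

liberal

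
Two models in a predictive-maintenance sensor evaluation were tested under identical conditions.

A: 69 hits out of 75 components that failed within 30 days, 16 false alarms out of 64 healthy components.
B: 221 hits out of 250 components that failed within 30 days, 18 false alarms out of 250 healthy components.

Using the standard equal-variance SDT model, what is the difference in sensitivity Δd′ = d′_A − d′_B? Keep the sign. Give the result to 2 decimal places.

Δd′ = -0.58

A: z(0.9200) = 1.405, z(0.2500) = -0.674, d' = 2.079
B: z(0.8840) = 1.195, z(0.0720) = -1.461, d' = 2.656
Δd' = d'_A − d'_B = 2.079 − 2.656 = -0.577
B has the higher sensitivity.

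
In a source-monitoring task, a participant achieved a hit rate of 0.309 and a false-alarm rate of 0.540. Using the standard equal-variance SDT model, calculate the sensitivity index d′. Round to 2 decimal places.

z(H) = z(0.309) = -0.499
z(FA) = z(0.540) = 0.100
d' = z(H) − z(FA) = -0.499 − 0.100 = -0.599

d′ = -0.60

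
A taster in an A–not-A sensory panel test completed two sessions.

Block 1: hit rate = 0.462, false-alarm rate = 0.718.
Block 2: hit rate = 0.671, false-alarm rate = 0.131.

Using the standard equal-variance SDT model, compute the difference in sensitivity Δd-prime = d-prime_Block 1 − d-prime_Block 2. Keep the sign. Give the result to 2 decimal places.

Block 1: z(0.462) = -0.095, z(0.718) = 0.577, d' = -0.672
Block 2: z(0.671) = 0.443, z(0.131) = -1.122, d' = 1.565
Δd' = d'_Block 1 − d'_Block 2 = -0.672 − 1.565 = -2.237
Block 2 has the higher sensitivity.

Δd-prime = -2.24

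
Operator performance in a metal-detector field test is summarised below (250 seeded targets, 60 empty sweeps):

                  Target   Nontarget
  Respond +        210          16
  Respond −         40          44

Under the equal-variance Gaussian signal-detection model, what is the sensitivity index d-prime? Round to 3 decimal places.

H = 210/250 = 0.8400
FA = 16/60 = 0.2667
Φ⁻¹(H) = Φ⁻¹(0.8400) = 0.9945
Φ⁻¹(FA) = Φ⁻¹(0.2667) = -0.6228
d' = z(H) − z(FA) = 0.9945 − (-0.6228) = 1.6173

d-prime = 1.617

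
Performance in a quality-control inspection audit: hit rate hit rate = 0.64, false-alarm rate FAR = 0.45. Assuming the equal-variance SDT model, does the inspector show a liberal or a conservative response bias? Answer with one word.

z(H) = 0.358, z(FA) = -0.126
c = −½·(z(H) + z(FA)) = -0.116
c < 0 → liberal criterion (biased toward responding “yes”).

liberal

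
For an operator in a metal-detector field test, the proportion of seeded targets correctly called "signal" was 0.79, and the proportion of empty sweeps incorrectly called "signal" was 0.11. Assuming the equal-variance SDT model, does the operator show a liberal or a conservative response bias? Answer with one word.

conservative

z(H) = 0.806, z(FA) = -1.227
c = −½·(z(H) + z(FA)) = 0.2105
c > 0 → conservative criterion (biased toward responding “no”).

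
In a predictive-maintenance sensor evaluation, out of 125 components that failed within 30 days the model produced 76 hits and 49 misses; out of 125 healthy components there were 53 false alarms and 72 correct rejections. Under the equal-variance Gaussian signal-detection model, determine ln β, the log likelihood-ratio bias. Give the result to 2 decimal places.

ln β = -0.02

H = 76/125 = 0.6080
FA = 53/125 = 0.4240
z(H) = 0.274
z(FA) = -0.192
ln β = −½·[z(H)² − z(FA)²] = −0.5 × (0.075 − 0.037) = -0.019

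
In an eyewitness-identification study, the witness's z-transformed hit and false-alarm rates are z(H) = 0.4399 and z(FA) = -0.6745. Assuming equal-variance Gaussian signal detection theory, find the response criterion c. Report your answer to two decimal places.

c = 0.12

c = −½·[z(H) + z(FA)] = −½·(0.4399 + (-0.6745)) = 0.1173
c > 0: the witness has a conservative response bias.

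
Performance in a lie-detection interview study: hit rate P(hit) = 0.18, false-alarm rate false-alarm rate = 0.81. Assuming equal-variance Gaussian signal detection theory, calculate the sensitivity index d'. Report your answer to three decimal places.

d' = -1.793

z(H) = -0.9154
z(FA) = 0.8779
d' = z(H) − z(FA) = -0.9154 − 0.8779 = -1.7933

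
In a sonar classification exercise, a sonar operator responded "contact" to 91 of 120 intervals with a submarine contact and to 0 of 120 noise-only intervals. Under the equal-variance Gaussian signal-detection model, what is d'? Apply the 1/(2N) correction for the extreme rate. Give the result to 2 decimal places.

The false-alarm rate is 0/120 = 0, so apply the 1/(2N) correction: FA → 1/(2·120) = 0.00417.
z(H) = z(0.75833) = 0.701
z(FA) = z(0.00417) = -2.638
d' = 0.701 − (-2.638) = 3.339

d' = 3.34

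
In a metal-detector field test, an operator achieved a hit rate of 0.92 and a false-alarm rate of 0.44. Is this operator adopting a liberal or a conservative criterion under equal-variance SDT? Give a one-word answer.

liberal

z(H) = 1.405, z(FA) = -0.151
c = −½·(z(H) + z(FA)) = -0.627
c < 0 → liberal criterion (biased toward responding “yes”).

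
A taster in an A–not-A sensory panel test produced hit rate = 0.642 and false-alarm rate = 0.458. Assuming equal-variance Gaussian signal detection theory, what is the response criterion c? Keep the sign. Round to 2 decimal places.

c = -0.13

z(H) = 0.364
z(FA) = -0.105
c = −½·[z(H) + z(FA)] = −0.5 × (0.364 + (-0.105)) = -0.1295
c < 0: the taster has a liberal response bias.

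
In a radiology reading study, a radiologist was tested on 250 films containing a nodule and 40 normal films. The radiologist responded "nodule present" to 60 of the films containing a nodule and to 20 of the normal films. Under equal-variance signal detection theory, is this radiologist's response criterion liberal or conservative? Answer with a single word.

z(H) = -0.706, z(FA) = 0.000
c = −½·(z(H) + z(FA)) = 0.353
c > 0 → conservative criterion (biased toward responding “no”).

conservative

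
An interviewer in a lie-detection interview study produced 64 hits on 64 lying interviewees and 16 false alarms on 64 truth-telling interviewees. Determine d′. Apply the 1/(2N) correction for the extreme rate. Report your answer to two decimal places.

The hit rate is 64/64 = 1, so apply the 1/(2N) correction: H → 1 − 1/(2·64) = 0.99219.
z(H) = z(0.99219) = 2.418
z(FA) = z(0.25000) = -0.674
d' = 2.418 − (-0.674) = 3.092

d′ = 3.09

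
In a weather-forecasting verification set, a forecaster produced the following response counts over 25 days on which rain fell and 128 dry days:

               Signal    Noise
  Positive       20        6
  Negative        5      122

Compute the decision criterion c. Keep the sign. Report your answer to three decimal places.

H = 20/25 = 0.8000
FA = 6/128 = 0.0469
z(H) = z(0.8000) = 0.8416
z(FA) = z(0.0469) = -1.6757
c = −½·[z(H) + z(FA)] = −0.5 × (0.8416 + (-1.6757)) = 0.41705

c = 0.417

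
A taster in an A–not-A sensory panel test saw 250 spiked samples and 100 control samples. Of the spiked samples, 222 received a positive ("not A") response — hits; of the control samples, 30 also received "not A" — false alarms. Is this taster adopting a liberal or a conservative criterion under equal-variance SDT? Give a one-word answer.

z(H) = 1.216, z(FA) = -0.524
c = −½·(z(H) + z(FA)) = -0.346
c < 0 → liberal criterion (biased toward responding “yes”).

liberal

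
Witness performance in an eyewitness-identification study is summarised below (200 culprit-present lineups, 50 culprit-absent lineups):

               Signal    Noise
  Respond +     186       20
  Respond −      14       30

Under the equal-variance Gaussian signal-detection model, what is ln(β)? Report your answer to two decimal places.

H = 186/200 = 0.9300
FA = 20/50 = 0.4000
z(0.9300) = 1.476, z(0.4000) = -0.253
ln β = −½·[z(H)² − z(FA)²] = −0.5 × (2.179 − 0.064) = -1.0575

ln β = -1.06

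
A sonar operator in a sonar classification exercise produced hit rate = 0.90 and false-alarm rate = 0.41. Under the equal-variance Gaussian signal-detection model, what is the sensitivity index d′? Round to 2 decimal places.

d′ = 1.51

Φ⁻¹(H) = Φ⁻¹(0.90) = 1.282
Φ⁻¹(FA) = Φ⁻¹(0.41) = -0.228
d' = z(H) − z(FA) = 1.282 − (-0.228) = 1.510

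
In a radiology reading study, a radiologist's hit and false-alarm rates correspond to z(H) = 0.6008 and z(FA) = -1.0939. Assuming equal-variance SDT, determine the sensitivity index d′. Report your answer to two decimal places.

d' = z(H) − z(FA) = 0.6008 − (-1.0939) = 1.6947

d′ = 1.69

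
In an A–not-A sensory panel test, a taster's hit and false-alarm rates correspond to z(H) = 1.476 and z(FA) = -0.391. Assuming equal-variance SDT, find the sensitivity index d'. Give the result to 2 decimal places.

d' = z(H) − z(FA) = 1.476 − (-0.391) = 1.867

d' = 1.87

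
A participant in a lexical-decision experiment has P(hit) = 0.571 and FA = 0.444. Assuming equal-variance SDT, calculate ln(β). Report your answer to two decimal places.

ln β = -0.01

z(H) = z(0.571) = 0.179
z(FA) = z(0.444) = -0.141
ln β = −½·[z(H)² − z(FA)²] = −0.5 × (0.032 − 0.020) = -0.006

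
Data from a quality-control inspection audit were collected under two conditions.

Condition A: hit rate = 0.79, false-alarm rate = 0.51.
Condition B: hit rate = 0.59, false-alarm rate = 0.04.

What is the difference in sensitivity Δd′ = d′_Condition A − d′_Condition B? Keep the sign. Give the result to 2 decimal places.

Δd′ = -1.20

Condition A: z(0.79) = 0.806, z(0.51) = 0.025, d' = 0.781
Condition B: z(0.59) = 0.228, z(0.04) = -1.751, d' = 1.979
Δd' = d'_Condition A − d'_Condition B = 0.781 − 1.979 = -1.198
Condition B has the higher sensitivity.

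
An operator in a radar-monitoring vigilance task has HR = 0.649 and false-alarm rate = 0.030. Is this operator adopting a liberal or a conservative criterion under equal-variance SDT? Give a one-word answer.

z(H) = 0.383, z(FA) = -1.881
c = −½·(z(H) + z(FA)) = 0.749
c > 0 → conservative criterion (biased toward responding “no”).

conservative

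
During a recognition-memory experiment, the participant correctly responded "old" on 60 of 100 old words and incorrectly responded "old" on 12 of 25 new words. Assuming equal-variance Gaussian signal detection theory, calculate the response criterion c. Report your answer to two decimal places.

H = 60/100 = 0.6000
FA = 12/25 = 0.4800
z(0.6000) = 0.2533, z(0.4800) = -0.0502
c = −½·[z(H) + z(FA)] = −0.5 × (0.2533 + (-0.0502)) = -0.10155

c = -0.10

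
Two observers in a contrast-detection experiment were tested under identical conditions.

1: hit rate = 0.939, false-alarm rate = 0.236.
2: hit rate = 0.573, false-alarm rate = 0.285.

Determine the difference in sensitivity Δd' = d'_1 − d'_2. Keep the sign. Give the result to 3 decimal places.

Δd' = 1.514

1: z(0.939) = 1.5464, z(0.236) = -0.7192, d' = 2.2656
2: z(0.573) = 0.1840, z(0.285) = -0.5681, d' = 0.7521
Δd' = d'_1 − d'_2 = 2.2656 − 0.7521 = 1.5135
1 has the higher sensitivity.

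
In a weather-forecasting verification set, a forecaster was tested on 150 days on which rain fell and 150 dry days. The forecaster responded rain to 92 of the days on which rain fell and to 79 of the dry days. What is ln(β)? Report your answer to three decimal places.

H = 92/150 = 0.6133
FA = 79/150 = 0.5267
z(H) = z(0.6133) = 0.2879
z(FA) = z(0.5267) = 0.0670
ln β = −½·[z(H)² − z(FA)²] = −0.5 × (0.0829 − 0.0045) = -0.0392

ln β = -0.039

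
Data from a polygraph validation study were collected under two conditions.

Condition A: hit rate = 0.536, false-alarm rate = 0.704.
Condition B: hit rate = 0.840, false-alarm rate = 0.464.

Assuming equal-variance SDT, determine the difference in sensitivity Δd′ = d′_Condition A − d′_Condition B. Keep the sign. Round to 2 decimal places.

Condition A: z(0.536) = 0.090, z(0.704) = 0.536, d' = -0.446
Condition B: z(0.840) = 0.994, z(0.464) = -0.090, d' = 1.084
Δd' = d'_Condition A − d'_Condition B = -0.446 − 1.084 = -1.530
Condition B has the higher sensitivity.

Δd′ = -1.53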